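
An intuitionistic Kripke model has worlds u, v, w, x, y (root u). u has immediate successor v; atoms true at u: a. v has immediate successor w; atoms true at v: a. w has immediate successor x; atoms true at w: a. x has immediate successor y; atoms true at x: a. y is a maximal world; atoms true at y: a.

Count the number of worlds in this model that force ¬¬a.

u: forces it.
v: forces it.
w: forces it.
x: forces it.
y: forces it.
Worlds forcing the formula: {u, v, w, x, y}.

5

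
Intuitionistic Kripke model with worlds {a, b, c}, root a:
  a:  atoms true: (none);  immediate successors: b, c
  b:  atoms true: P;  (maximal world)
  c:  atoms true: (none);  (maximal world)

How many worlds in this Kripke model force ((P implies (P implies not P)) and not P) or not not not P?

1

a: does not force it — a does not force ((P implies (P implies not P)) and not P) or not not not P: neither disjunct is forced at a.
b: does not force it.
c: forces it.
Worlds forcing the formula: {c}.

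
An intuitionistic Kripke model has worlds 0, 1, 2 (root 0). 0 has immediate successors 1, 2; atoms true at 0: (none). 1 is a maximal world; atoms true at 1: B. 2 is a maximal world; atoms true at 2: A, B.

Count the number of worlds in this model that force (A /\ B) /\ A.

0: does not force it — 0 ||-/- (A /\ B) /\ A since 0 fails A /\ B.
1: does not force it — 1 ||-/- (A /\ B) /\ A since 1 fails A /\ B.
2: forces it.
Worlds forcing the formula: {2}.

1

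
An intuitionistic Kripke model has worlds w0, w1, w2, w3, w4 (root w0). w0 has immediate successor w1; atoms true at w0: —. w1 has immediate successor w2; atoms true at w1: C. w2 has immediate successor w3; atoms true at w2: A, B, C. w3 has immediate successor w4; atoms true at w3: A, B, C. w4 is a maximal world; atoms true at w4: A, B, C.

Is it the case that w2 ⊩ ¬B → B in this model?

Yes

w2 ⊩ ¬B → B vacuously: no world accessible from w2 forces the antecedent ¬B.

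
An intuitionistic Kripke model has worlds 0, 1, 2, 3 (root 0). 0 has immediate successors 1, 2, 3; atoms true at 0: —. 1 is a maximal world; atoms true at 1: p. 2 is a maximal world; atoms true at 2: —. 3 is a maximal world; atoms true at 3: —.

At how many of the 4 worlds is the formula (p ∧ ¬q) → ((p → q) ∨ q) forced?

0: does not force it — 0 ⊮ (p ∧ ¬q) → ((p → q) ∨ q): at the accessible world 1, 1 ⊩ p ∧ ¬q but 1 ⊮ (p → q) ∨ q.
1: does not force it — 1 ⊮ (p ∧ ¬q) → ((p → q) ∨ q): already at 1 itself, 1 ⊩ p ∧ ¬q but 1 ⊮ (p → q) ∨ q.
2: forces it.
3: forces it.
Worlds forcing the formula: {2, 3}.

2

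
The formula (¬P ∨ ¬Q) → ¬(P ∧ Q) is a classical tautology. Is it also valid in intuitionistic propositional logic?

Yes

This is a constructively valid De Morgan direction (disjunction of negations to negated conjunction), which is intuitionistically derivable.
If ¬P holds at a world then no accessible world forces P, hence none forces P ∧ Q; likewise for ¬Q.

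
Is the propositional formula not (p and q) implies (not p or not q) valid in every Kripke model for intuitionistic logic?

No

This is the constructively invalid direction of De Morgan's law for conjunction, which is not intuitionistically valid.
A Kripke countermodel: worlds s0, s1, s2; order generated by s0 <= s1, s0 <= s2; atoms true at each world — s0:{}; s1:{p}; s2:{q}.
s0 does not force not (p and q) implies (not p or not q): already at s0 itself, s0 forces not (p and q) but s0 does not force not p or not q.
s0 does not force not p or not q: neither disjunct is forced at s0.
s0 does not force not p since s1 is accessible from s0 and s1 forces p.
So the root s0 does not force the formula.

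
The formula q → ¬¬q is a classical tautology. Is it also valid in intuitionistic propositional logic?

This is double-negation introduction, which is intuitionistically derivable.
If a world forces q then every accessible world forces q (persistence), so none forces ¬q; hence ¬¬q.

Yes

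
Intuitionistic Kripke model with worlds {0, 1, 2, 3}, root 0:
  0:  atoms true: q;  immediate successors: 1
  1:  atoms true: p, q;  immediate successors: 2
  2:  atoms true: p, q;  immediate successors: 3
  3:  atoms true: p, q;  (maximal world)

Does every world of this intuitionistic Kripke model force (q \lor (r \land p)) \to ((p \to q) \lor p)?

Yes

0 \Vdash (q \lor (r \land p)) \to ((p \to q) \lor p): every world accessible from 0 that forces q \lor (r \land p) (namely 0, 1, 2, 3) also forces (p \to q) \lor p.
Since the root 0 forces (q \lor (r \land p)) \to ((p \to q) \lor p) and forcing is persistent (monotone upward), every world forces it.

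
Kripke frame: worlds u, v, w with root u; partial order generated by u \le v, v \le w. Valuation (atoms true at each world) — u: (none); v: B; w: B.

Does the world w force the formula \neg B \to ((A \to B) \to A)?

Yes

w \Vdash \neg B \to ((A \to B) \to A) vacuously: no world accessible from w forces the antecedent \neg B.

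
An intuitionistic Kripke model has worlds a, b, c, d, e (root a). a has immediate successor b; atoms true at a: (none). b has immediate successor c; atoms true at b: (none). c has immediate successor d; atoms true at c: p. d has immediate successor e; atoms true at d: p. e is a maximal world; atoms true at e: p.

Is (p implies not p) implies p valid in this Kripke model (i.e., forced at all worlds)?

a forces (p implies not p) implies p vacuously: no world accessible from a forces the antecedent p implies not p.
Since the root a forces (p implies not p) implies p and forcing is persistent (monotone upward), every world forces it.

Yes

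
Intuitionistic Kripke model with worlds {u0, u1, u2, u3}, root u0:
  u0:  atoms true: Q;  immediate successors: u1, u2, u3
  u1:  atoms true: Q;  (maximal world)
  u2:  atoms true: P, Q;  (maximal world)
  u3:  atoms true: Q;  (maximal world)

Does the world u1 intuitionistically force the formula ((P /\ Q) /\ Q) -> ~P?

Yes

u1 ||- ((P /\ Q) /\ Q) -> ~P vacuously: no world accessible from u1 forces the antecedent (P /\ Q) /\ Q.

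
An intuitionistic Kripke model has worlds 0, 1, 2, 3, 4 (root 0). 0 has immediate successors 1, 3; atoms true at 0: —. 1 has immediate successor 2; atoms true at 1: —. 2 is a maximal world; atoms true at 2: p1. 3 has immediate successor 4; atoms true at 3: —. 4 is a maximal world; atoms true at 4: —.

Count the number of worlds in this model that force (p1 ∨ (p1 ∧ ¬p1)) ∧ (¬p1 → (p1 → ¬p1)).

0: does not force it — 0 ⊮ (p1 ∨ (p1 ∧ ¬p1)) ∧ (¬p1 → (p1 → ¬p1)) since 0 fails p1 ∨ (p1 ∧ ¬p1).
1: does not force it — 1 ⊮ (p1 ∨ (p1 ∧ ¬p1)) ∧ (¬p1 → (p1 → ¬p1)) since 1 fails p1 ∨ (p1 ∧ ¬p1).
2: forces it.
3: does not force it — 3 ⊮ (p1 ∨ (p1 ∧ ¬p1)) ∧ (¬p1 → (p1 → ¬p1)) since 3 fails p1 ∨ (p1 ∧ ¬p1).
4: does not force it.
Worlds forcing the formula: {2}.

1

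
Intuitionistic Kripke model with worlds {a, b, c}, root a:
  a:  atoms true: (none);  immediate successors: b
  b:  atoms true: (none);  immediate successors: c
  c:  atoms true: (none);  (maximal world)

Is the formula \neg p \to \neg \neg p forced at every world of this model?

No

Not every world: a \nVdash \neg p \to \neg \neg p.
a \nVdash \neg p \to \neg \neg p: already at a itself, a \Vdash \neg p but a \nVdash \neg \neg p.
a \nVdash \neg \neg p since a is accessible from a and a \Vdash \neg p.
a \Vdash \neg p: no world accessible from a forces p.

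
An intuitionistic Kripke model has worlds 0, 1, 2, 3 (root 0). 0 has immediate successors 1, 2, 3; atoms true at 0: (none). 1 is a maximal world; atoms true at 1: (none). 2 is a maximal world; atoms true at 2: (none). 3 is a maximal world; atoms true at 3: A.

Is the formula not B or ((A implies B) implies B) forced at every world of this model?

0 forces not B or ((A implies B) implies B) via the disjunct not B.
Since the root 0 forces not B or ((A implies B) implies B) and forcing is persistent (monotone upward), every world forces it.

Yes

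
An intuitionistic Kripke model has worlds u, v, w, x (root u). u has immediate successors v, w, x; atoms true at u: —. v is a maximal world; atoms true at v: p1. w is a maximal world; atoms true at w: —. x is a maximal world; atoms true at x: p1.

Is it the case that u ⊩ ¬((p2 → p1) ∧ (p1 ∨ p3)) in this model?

u ⊮ ¬((p2 → p1) ∧ (p1 ∨ p3)) since v is accessible from u and v ⊩ (p2 → p1) ∧ (p1 ∨ p3).
v ⊩ (p2 → p1) ∧ (p1 ∨ p3) since v forces both conjuncts.

No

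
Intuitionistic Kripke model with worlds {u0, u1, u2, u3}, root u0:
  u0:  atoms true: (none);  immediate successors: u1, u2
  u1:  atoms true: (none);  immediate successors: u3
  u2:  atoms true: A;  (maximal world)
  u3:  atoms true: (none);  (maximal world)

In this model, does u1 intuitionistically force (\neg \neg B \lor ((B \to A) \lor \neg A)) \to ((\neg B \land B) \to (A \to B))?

u1 \Vdash (\neg \neg B \lor ((B \to A) \lor \neg A)) \to ((\neg B \land B) \to (A \to B)): every world accessible from u1 that forces \neg \neg B \lor ((B \to A) \lor \neg A) (namely u1, u3) also forces (\neg B \land B) \to (A \to B).

Yes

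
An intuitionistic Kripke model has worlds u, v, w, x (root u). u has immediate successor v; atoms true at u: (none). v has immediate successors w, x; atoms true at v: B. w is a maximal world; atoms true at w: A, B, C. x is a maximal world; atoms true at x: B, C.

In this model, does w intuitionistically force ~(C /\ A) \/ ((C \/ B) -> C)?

Yes

w ||- ~(C /\ A) \/ ((C \/ B) -> C) via the disjunct (C \/ B) -> C.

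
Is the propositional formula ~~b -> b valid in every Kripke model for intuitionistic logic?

No

This is double-negation elimination, which is not intuitionistically valid.
A Kripke countermodel: worlds 0, 1; order generated by 0 <= 1; atoms true at each world — 0:{}; 1:{b}.
0 ||-/- ~~b -> b: already at 0 itself, 0 ||- ~~b but 0 ||-/- b.
0 lacks atom b, so 0 ||-/- b.
So the root 0 does not force the formula.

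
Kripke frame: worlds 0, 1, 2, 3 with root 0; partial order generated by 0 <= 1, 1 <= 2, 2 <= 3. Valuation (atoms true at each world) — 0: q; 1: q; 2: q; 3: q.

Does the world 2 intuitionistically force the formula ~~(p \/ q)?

2 ||- ~~(p \/ q): no world accessible from 2 forces ~(p \/ q).

Yes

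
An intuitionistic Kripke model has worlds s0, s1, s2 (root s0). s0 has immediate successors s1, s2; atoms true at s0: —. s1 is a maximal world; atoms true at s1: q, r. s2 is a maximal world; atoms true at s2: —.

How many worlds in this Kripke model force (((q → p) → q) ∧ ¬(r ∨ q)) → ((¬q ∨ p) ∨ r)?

3

s0: forces it.
s1: forces it.
s2: forces it.
Worlds forcing the formula: {s0, s1, s2}.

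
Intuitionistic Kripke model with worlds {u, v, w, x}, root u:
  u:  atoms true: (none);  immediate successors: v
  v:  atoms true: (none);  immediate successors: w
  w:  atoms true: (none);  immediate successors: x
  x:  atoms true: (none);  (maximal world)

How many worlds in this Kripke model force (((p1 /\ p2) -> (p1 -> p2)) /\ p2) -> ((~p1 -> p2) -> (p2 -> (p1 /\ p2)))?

4

u: forces it.
v: forces it.
w: forces it.
x: forces it.
Worlds forcing the formula: {u, v, w, x}.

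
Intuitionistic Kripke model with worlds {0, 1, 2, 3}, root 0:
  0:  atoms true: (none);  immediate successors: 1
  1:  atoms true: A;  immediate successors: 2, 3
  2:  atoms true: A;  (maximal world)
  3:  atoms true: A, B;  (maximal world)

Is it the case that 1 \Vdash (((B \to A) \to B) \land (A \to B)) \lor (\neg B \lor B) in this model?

1 \nVdash (((B \to A) \to B) \land (A \to B)) \lor (\neg B \lor B): neither disjunct is forced at 1.
1 \nVdash ((B \to A) \to B) \land (A \to B) since 1 fails (B \to A) \to B.

No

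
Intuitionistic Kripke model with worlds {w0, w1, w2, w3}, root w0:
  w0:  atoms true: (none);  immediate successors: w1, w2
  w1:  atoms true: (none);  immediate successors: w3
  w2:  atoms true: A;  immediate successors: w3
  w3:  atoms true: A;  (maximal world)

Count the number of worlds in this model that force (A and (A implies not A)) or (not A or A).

2

w0: does not force it — w0 does not force (A and (A implies not A)) or (not A or A): neither disjunct is forced at w0.
w1: does not force it — w1 does not force (A and (A implies not A)) or (not A or A): neither disjunct is forced at w1.
w2: forces it.
w3: forces it.
Worlds forcing the formula: {w2, w3}.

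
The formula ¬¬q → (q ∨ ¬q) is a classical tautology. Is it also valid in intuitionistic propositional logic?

This is a variant of double-negation elimination (deriving excluded middle from double negation), which is not intuitionistically valid.
A Kripke countermodel: worlds u0, u1; order generated by u0 ≤ u1; atoms true at each world — u0:{}; u1:{q}.
u0 ⊮ ¬¬q → (q ∨ ¬q): already at u0 itself, u0 ⊩ ¬¬q but u0 ⊮ q ∨ ¬q.
u0 ⊮ q ∨ ¬q: neither disjunct is forced at u0.
u0 lacks atom q, so u0 ⊮ q.
So the root u0 does not force the formula.

No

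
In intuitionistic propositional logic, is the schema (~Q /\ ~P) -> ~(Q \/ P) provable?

Yes

This is a constructively valid De Morgan direction (conjunction of negations to negated disjunction), which is intuitionistically derivable.
If both ~Q and ~P hold at a world, no accessible world forces Q or forces P, so none forces Q \/ P.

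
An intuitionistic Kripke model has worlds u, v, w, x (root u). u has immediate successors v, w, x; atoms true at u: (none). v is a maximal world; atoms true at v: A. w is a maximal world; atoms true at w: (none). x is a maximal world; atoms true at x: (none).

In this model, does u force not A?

No

u does not force not A since v is accessible from u and v forces A.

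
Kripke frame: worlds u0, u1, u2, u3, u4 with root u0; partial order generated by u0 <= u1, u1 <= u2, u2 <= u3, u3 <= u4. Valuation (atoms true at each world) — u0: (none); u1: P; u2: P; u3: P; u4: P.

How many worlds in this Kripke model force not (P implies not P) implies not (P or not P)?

u0: does not force it — u0 does not force not (P implies not P) implies not (P or not P): already at u0 itself, u0 forces not (P implies not P) but u0 does not force not (P or not P).
u1: does not force it — u1 does not force not (P implies not P) implies not (P or not P): already at u1 itself, u1 forces not (P implies not P) but u1 does not force not (P or not P).
u2: does not force it — u2 does not force not (P implies not P) implies not (P or not P): already at u2 itself, u2 forces not (P implies not P) but u2 does not force not (P or not P).
u3: does not force it.
u4: does not force it.
Worlds forcing the formula: { }.

0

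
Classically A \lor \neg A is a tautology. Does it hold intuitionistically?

This is the law of excluded middle, which is not intuitionistically valid.
A Kripke countermodel: worlds s0, s1; order generated by s0 \le s1; atoms true at each world — s0:{}; s1:{A}.
s0 \nVdash A \lor \neg A: neither disjunct is forced at s0.
s0 lacks atom A, so s0 \nVdash A.
So the root s0 does not force the formula.

No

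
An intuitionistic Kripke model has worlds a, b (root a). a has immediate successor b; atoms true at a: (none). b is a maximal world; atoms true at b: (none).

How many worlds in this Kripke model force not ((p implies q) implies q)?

a: forces it.
b: forces it.
Worlds forcing the formula: {a, b}.

2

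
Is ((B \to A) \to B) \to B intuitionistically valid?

No

This is Peirce's law, which is not intuitionistically valid.
A Kripke countermodel: worlds s0, s1; order generated by s0 \le s1; atoms true at each world — s0:{}; s1:{B}.
s0 \nVdash ((B \to A) \to B) \to B: already at s0 itself, s0 \Vdash (B \to A) \to B but s0 \nVdash B.
s0 lacks atom B, so s0 \nVdash B.
So the root s0 does not force the formula.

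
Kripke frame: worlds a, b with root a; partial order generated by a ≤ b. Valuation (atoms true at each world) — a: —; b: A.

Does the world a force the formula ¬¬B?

No

a ⊮ ¬¬B since a is accessible from a and a ⊩ ¬B.
a ⊩ ¬B: no world accessible from a forces B.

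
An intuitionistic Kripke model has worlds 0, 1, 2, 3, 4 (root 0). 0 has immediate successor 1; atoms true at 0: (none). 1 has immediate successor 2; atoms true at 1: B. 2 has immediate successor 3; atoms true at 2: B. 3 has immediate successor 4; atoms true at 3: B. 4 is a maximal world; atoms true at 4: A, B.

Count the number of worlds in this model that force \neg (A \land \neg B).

5

0: forces it.
1: forces it.
2: forces it.
3: forces it.
4: forces it.
Worlds forcing the formula: {0, 1, 2, 3, 4}.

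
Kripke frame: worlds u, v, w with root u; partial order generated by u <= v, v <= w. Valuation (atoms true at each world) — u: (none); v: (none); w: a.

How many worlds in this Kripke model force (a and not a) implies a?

3

u: forces it.
v: forces it.
w: forces it.
Worlds forcing the formula: {u, v, w}.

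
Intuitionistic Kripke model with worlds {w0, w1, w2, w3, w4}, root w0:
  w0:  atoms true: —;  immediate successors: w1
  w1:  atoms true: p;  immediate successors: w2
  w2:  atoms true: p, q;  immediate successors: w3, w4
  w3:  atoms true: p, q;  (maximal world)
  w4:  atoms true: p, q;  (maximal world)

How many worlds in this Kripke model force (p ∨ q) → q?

w0: does not force it — w0 ⊮ (p ∨ q) → q: at the accessible world w1, w1 ⊩ p ∨ q but w1 ⊮ q.
w1: does not force it — w1 ⊮ (p ∨ q) → q: already at w1 itself, w1 ⊩ p ∨ q but w1 ⊮ q.
w2: forces it.
w3: forces it.
w4: forces it.
Worlds forcing the formula: {w2, w3, w4}.

3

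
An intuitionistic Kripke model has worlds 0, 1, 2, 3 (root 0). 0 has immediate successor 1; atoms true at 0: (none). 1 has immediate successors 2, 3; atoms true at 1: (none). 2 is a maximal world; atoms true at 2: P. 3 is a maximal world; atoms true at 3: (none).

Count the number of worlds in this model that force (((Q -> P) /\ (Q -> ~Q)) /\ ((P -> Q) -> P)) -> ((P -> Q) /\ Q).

1

0: does not force it — 0 ||-/- (((Q -> P) /\ (Q -> ~Q)) /\ ((P -> Q) -> P)) -> ((P -> Q) /\ Q): at the accessible world 2, 2 ||- ((Q -> P) /\ (Q -> ~Q)) /\ ((P -> Q) -> P) but 2 ||-/- (P -> Q) /\ Q.
1: does not force it — 1 ||-/- (((Q -> P) /\ (Q -> ~Q)) /\ ((P -> Q) -> P)) -> ((P -> Q) /\ Q): at the accessible world 2, 2 ||- ((Q -> P) /\ (Q -> ~Q)) /\ ((P -> Q) -> P) but 2 ||-/- (P -> Q) /\ Q.
2: does not force it — 2 ||-/- (((Q -> P) /\ (Q -> ~Q)) /\ ((P -> Q) -> P)) -> ((P -> Q) /\ Q): already at 2 itself, 2 ||- ((Q -> P) /\ (Q -> ~Q)) /\ ((P -> Q) -> P) but 2 ||-/- (P -> Q) /\ Q.
3: forces it.
Worlds forcing the formula: {3}.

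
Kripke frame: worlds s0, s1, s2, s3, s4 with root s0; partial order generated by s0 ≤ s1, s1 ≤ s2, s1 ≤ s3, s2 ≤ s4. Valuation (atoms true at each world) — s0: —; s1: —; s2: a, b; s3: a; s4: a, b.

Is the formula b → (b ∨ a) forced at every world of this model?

Yes

s0 ⊩ b → (b ∨ a): every world accessible from s0 that forces b (namely s2, s4) also forces b ∨ a.
Since the root s0 forces b → (b ∨ a) and forcing is persistent (monotone upward), every world forces it.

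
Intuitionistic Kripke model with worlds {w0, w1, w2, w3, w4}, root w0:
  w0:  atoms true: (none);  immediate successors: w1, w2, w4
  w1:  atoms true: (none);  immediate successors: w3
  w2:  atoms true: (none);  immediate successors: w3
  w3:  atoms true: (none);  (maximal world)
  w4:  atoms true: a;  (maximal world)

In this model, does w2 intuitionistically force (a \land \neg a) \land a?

w2 \nVdash (a \land \neg a) \land a since w2 fails a \land \neg a.

No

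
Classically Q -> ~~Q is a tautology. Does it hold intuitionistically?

Yes

This is double-negation introduction, which is intuitionistically derivable.
If a world forces Q then every accessible world forces Q (persistence), so none forces ~Q; hence ~~Q.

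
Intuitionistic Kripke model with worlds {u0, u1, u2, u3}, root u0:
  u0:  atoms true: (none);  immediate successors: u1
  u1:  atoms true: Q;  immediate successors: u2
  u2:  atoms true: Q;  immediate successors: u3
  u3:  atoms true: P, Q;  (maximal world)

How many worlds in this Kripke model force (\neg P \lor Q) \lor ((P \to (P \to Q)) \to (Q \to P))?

u0: does not force it — u0 \nVdash (\neg P \lor Q) \lor ((P \to (P \to Q)) \to (Q \to P)): neither disjunct is forced at u0.
u1: forces it.
u2: forces it.
u3: forces it.
Worlds forcing the formula: {u1, u2, u3}.

3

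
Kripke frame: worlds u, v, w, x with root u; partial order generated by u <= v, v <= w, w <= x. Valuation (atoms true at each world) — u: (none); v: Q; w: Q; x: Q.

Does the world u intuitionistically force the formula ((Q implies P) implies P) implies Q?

u does not force ((Q implies P) implies P) implies Q: already at u itself, u forces (Q implies P) implies P but u does not force Q.
u lacks atom Q, so u does not force Q.

No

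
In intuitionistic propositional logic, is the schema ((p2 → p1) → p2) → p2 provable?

This is Peirce's law, which is not intuitionistically valid.
A Kripke countermodel: worlds a, b; order generated by a ≤ b; atoms true at each world — a:{}; b:{p2}.
a ⊮ ((p2 → p1) → p2) → p2: already at a itself, a ⊩ (p2 → p1) → p2 but a ⊮ p2.
a lacks atom p2, so a ⊮ p2.
So the root a does not force the formula.

No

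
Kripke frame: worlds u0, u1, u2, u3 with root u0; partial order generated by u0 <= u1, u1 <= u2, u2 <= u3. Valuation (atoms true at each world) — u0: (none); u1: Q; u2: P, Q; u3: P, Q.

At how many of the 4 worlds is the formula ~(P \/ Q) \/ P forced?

2

u0: does not force it — u0 ||-/- ~(P \/ Q) \/ P: neither disjunct is forced at u0.
u1: does not force it.
u2: forces it.
u3: forces it.
Worlds forcing the formula: {u2, u3}.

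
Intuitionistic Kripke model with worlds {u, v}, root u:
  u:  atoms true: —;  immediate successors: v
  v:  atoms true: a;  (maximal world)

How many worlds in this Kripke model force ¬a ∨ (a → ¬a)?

0

u: does not force it — u ⊮ ¬a ∨ (a → ¬a): neither disjunct is forced at u.
v: does not force it — v ⊮ ¬a ∨ (a → ¬a): neither disjunct is forced at v.
Worlds forcing the formula: { }.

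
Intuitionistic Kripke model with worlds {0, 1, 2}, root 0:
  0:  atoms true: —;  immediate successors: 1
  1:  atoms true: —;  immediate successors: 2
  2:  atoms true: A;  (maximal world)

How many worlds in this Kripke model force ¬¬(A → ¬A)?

0

0: does not force it — 0 ⊮ ¬¬(A → ¬A) since 0 is accessible from 0 and 0 ⊩ ¬(A → ¬A).
1: does not force it — 1 ⊮ ¬¬(A → ¬A) since 1 is accessible from 1 and 1 ⊩ ¬(A → ¬A).
2: does not force it — 2 ⊮ ¬¬(A → ¬A) since 2 is accessible from 2 and 2 ⊩ ¬(A → ¬A).
Worlds forcing the formula: { }.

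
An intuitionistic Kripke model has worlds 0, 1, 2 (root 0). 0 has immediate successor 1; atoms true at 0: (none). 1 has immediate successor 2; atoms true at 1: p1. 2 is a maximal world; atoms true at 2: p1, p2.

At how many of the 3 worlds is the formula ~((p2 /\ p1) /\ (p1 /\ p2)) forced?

0

0: does not force it — 0 ||-/- ~((p2 /\ p1) /\ (p1 /\ p2)) since 2 is accessible from 0 and 2 ||- (p2 /\ p1) /\ (p1 /\ p2).
1: does not force it — 1 ||-/- ~((p2 /\ p1) /\ (p1 /\ p2)) since 2 is accessible from 1 and 2 ||- (p2 /\ p1) /\ (p1 /\ p2).
2: does not force it — 2 ||-/- ~((p2 /\ p1) /\ (p1 /\ p2)) since 2 is accessible from 2 and 2 ||- (p2 /\ p1) /\ (p1 /\ p2).
Worlds forcing the formula: { }.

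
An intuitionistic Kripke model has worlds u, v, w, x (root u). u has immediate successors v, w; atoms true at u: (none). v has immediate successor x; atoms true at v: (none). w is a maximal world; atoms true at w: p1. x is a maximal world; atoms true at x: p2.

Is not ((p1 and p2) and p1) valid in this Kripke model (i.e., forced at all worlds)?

u forces not ((p1 and p2) and p1): no world accessible from u forces (p1 and p2) and p1.
Since the root u forces not ((p1 and p2) and p1) and forcing is persistent (monotone upward), every world forces it.

Yes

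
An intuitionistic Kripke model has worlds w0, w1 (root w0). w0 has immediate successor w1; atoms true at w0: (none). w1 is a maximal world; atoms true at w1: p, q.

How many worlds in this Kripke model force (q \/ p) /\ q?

1

w0: does not force it — w0 ||-/- (q \/ p) /\ q since w0 fails q \/ p.
w1: forces it.
Worlds forcing the formula: {w1}.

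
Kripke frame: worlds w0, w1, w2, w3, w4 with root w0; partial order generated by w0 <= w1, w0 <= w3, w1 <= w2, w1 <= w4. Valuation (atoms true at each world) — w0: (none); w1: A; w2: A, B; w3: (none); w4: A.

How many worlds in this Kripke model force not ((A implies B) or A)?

0

w0: does not force it — w0 does not force not ((A implies B) or A) since w1 is accessible from w0 and w1 forces (A implies B) or A.
w1: does not force it — w1 does not force not ((A implies B) or A) since w1 is accessible from w1 and w1 forces (A implies B) or A.
w2: does not force it — w2 does not force not ((A implies B) or A) since w2 is accessible from w2 and w2 forces (A implies B) or A.
w3: does not force it.
w4: does not force it.
Worlds forcing the formula: { }.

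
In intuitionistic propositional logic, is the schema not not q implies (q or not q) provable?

This is a variant of double-negation elimination (deriving excluded middle from double negation), which is not intuitionistically valid.
A Kripke countermodel: worlds w0, w1; order generated by w0 <= w1; atoms true at each world — w0:{}; w1:{q}.
w0 does not force not not q implies (q or not q): already at w0 itself, w0 forces not not q but w0 does not force q or not q.
w0 does not force q or not q: neither disjunct is forced at w0.
w0 lacks atom q, so w0 does not force q.
So the root w0 does not force the formula.

No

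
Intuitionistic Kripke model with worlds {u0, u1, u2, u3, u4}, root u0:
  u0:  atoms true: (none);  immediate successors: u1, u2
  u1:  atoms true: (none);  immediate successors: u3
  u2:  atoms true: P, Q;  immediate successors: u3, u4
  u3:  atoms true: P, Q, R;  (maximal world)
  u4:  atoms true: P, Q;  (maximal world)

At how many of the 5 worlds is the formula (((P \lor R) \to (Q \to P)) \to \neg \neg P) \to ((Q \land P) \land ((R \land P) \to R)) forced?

u0: does not force it — u0 \nVdash (((P \lor R) \to (Q \to P)) \to \neg \neg P) \to ((Q \land P) \land ((R \land P) \to R)): already at u0 itself, u0 \Vdash ((P \lor R) \to (Q \to P)) \to \neg \neg P but u0 \nVdash (Q \land P) \land ((R \land P) \to R).
u1: does not force it — u1 \nVdash (((P \lor R) \to (Q \to P)) \to \neg \neg P) \to ((Q \land P) \land ((R \land P) \to R)): already at u1 itself, u1 \Vdash ((P \lor R) \to (Q \to P)) \to \neg \neg P but u1 \nVdash (Q \land P) \land ((R \land P) \to R).
u2: forces it.
u3: forces it.
u4: forces it.
Worlds forcing the formula: {u2, u3, u4}.

3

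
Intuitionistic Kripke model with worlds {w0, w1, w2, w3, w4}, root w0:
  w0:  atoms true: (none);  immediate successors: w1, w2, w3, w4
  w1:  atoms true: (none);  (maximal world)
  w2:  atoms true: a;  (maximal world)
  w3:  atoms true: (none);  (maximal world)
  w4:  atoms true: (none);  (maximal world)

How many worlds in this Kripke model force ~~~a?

3

w0: does not force it — w0 ||-/- ~~~a since w2 is accessible from w0 and w2 ||- ~~a.
w1: forces it.
w2: does not force it — w2 ||-/- ~~~a since w2 is accessible from w2 and w2 ||- ~~a.
w3: forces it.
w4: forces it.
Worlds forcing the formula: {w1, w3, w4}.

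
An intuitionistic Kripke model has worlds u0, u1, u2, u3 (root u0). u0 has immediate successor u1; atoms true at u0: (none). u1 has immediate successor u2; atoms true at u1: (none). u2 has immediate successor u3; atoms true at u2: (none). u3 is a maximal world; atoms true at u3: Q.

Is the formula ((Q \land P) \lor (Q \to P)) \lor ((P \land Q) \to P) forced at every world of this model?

Yes

u0 \Vdash ((Q \land P) \lor (Q \to P)) \lor ((P \land Q) \to P) via the disjunct (P \land Q) \to P.
Since the root u0 forces ((Q \land P) \lor (Q \to P)) \lor ((P \land Q) \to P) and forcing is persistent (monotone upward), every world forces it.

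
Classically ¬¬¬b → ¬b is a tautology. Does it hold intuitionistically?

This is triple-negation reduction, which is intuitionistically derivable.
Assume ¬¬¬b and suppose b. Then ¬¬b (double-negation introduction), contradicting ¬¬¬b. So ¬b.

Yes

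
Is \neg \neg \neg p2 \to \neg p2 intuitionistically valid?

This is triple-negation reduction, which is intuitionistically derivable.
Assume \neg \neg \neg p2 and suppose p2. Then \neg \neg p2 (double-negation introduction), contradicting \neg \neg \neg p2. So \neg p2.

Yes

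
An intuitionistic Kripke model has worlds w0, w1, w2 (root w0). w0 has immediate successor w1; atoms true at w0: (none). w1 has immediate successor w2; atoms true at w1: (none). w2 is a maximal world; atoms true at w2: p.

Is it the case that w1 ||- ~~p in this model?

Yes

w1 ||- ~~p: no world accessible from w1 forces ~p.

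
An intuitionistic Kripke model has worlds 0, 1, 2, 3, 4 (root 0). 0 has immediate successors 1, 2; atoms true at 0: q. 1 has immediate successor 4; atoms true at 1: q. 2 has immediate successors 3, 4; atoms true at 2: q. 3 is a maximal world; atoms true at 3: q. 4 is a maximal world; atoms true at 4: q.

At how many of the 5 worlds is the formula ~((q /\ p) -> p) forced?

0

0: does not force it — 0 ||-/- ~((q /\ p) -> p) since 0 is accessible from 0 and 0 ||- (q /\ p) -> p.
1: does not force it — 1 ||-/- ~((q /\ p) -> p) since 1 is accessible from 1 and 1 ||- (q /\ p) -> p.
2: does not force it.
3: does not force it.
4: does not force it.
Worlds forcing the formula: { }.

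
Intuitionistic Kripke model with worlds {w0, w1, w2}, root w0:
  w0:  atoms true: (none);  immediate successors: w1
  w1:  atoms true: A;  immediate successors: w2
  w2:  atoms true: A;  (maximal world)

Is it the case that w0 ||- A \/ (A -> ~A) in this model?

No

w0 ||-/- A \/ (A -> ~A): neither disjunct is forced at w0.
w0 lacks atom A, so w0 ||-/- A.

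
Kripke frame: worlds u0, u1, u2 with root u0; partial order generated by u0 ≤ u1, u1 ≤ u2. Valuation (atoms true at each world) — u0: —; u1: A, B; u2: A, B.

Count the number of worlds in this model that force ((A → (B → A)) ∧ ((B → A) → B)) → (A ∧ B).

u0: forces it.
u1: forces it.
u2: forces it.
Worlds forcing the formula: {u0, u1, u2}.

3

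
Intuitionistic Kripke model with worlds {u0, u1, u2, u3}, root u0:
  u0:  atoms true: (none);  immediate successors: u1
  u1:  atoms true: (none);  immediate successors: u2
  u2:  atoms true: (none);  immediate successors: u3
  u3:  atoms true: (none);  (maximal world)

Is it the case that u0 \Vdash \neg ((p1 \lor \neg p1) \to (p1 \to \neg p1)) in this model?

No

u0 \nVdash \neg ((p1 \lor \neg p1) \to (p1 \to \neg p1)) since u0 is accessible from u0 and u0 \Vdash (p1 \lor \neg p1) \to (p1 \to \neg p1).
u0 \Vdash (p1 \lor \neg p1) \to (p1 \to \neg p1): every world accessible from u0 that forces p1 \lor \neg p1 (namely u0, u1, u2, u3) also forces p1 \to \neg p1.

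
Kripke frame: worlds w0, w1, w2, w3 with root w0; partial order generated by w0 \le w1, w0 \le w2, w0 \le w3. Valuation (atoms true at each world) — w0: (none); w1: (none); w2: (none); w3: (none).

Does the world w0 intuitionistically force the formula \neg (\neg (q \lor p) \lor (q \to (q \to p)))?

w0 \nVdash \neg (\neg (q \lor p) \lor (q \to (q \to p))) since w0 is accessible from w0 and w0 \Vdash \neg (q \lor p) \lor (q \to (q \to p)).
w0 \Vdash \neg (q \lor p) \lor (q \to (q \to p)) via the disjunct \neg (q \lor p).

No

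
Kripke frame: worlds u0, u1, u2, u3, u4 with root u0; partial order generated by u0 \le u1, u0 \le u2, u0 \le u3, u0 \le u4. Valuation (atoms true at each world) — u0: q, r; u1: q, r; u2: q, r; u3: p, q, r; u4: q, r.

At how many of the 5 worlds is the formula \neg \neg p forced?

u0: does not force it — u0 \nVdash \neg \neg p since u1 is accessible from u0 and u1 \Vdash \neg p.
u1: does not force it — u1 \nVdash \neg \neg p since u1 is accessible from u1 and u1 \Vdash \neg p.
u2: does not force it.
u3: forces it.
u4: does not force it.
Worlds forcing the formula: {u3}.

1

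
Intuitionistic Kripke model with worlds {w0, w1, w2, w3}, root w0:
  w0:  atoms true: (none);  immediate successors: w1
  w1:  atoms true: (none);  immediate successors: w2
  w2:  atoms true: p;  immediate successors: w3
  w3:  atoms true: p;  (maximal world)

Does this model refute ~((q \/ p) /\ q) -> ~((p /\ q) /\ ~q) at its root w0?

No

w0 ||- ~((q \/ p) /\ q) -> ~((p /\ q) /\ ~q): every world accessible from w0 that forces ~((q \/ p) /\ q) (namely w0, w1, w2, w3) also forces ~((p /\ q) /\ ~q).
So the root w0 forces ~((q \/ p) /\ q) -> ~((p /\ q) /\ ~q); the model is not a countermodel.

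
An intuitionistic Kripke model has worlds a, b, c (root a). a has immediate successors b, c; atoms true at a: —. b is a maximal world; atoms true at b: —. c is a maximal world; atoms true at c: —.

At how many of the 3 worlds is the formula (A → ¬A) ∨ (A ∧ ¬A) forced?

a: forces it.
b: forces it.
c: forces it.
Worlds forcing the formula: {a, b, c}.

3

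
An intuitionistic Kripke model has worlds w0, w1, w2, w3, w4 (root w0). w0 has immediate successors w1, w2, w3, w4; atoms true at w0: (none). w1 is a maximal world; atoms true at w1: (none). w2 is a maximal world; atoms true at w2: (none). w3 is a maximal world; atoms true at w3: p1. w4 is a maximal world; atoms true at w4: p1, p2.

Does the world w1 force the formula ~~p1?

No

w1 ||-/- ~~p1 since w1 is accessible from w1 and w1 ||- ~p1.
w1 ||- ~p1: no world accessible from w1 forces p1.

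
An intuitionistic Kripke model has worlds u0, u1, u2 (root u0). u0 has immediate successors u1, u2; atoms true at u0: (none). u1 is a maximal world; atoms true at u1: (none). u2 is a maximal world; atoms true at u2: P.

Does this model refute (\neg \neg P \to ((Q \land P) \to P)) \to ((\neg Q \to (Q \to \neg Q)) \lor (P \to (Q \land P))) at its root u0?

u0 \Vdash (\neg \neg P \to ((Q \land P) \to P)) \to ((\neg Q \to (Q \to \neg Q)) \lor (P \to (Q \land P))): every world accessible from u0 that forces \neg \neg P \to ((Q \land P) \to P) (namely u0, u1, u2) also forces (\neg Q \to (Q \to \neg Q)) \lor (P \to (Q \land P)).
So the root u0 forces (\neg \neg P \to ((Q \land P) \to P)) \to ((\neg Q \to (Q \to \neg Q)) \lor (P \to (Q \land P))); the model is not a countermodel.

No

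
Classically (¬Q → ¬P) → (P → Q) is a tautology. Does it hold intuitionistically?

No

This is the converse of contraposition, which is not intuitionistically valid.
A Kripke countermodel: worlds a, b; order generated by a ≤ b; atoms true at each world — a:{P}; b:{P,Q}.
a ⊮ (¬Q → ¬P) → (P → Q): already at a itself, a ⊩ ¬Q → ¬P but a ⊮ P → Q.
a ⊮ P → Q: already at a itself, a ⊩ P but a ⊮ Q.
a lacks atom Q, so a ⊮ Q.
So the root a does not force the formula.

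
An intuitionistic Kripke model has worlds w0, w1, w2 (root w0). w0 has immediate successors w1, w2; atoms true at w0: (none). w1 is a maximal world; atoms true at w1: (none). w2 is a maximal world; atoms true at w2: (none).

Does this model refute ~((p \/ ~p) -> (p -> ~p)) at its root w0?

Yes

w0 ||-/- ~((p \/ ~p) -> (p -> ~p)) since w0 is accessible from w0 and w0 ||- (p \/ ~p) -> (p -> ~p).
w0 ||- (p \/ ~p) -> (p -> ~p): every world accessible from w0 that forces p \/ ~p (namely w0, w1, w2) also forces p -> ~p.
So the root w0 does not force ~((p \/ ~p) -> (p -> ~p)); the model is a countermodel.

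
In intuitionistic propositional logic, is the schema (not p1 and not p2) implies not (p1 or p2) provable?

This is a constructively valid De Morgan direction (conjunction of negations to negated disjunction), which is intuitionistically derivable.
If both not p1 and not p2 hold at a world, no accessible world forces p1 or forces p2, so none forces p1 or p2.

Yes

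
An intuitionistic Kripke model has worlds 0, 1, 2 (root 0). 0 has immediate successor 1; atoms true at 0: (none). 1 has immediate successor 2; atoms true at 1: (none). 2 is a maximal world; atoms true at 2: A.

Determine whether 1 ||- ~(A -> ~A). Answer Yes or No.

1 ||- ~(A -> ~A): no world accessible from 1 forces A -> ~A.

Yes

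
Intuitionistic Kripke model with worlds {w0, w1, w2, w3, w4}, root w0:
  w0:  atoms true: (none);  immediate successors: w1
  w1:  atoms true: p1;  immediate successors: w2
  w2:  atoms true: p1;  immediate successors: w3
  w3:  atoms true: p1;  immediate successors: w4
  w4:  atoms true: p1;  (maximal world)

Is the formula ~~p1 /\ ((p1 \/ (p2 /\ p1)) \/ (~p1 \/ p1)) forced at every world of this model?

Not every world: w0 ||-/- ~~p1 /\ ((p1 \/ (p2 /\ p1)) \/ (~p1 \/ p1)).
w0 ||-/- ~~p1 /\ ((p1 \/ (p2 /\ p1)) \/ (~p1 \/ p1)) since w0 fails (p1 \/ (p2 /\ p1)) \/ (~p1 \/ p1).

No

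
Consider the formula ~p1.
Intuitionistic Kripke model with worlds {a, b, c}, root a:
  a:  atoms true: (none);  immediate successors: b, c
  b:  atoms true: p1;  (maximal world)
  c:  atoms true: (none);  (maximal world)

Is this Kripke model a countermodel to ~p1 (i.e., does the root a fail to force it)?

a ||-/- ~p1 since b is accessible from a and b ||- p1.
So the root a does not force ~p1; the model is a countermodel.

Yes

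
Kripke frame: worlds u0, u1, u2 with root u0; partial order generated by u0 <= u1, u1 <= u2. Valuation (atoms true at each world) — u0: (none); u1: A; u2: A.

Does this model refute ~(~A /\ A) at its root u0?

No

u0 ||- ~(~A /\ A): no world accessible from u0 forces ~A /\ A.
So the root u0 forces ~(~A /\ A); the model is not a countermodel.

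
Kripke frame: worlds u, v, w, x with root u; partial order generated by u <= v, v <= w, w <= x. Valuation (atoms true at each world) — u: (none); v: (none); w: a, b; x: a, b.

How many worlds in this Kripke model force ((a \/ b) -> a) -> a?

u: does not force it — u ||-/- ((a \/ b) -> a) -> a: already at u itself, u ||- (a \/ b) -> a but u ||-/- a.
v: does not force it.
w: forces it.
x: forces it.
Worlds forcing the formula: {w, x}.

2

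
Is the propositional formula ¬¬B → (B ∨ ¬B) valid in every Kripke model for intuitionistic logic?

No

This is a variant of double-negation elimination (deriving excluded middle from double negation), which is not intuitionistically valid.
A Kripke countermodel: worlds w0, w1; order generated by w0 ≤ w1; atoms true at each world — w0:{}; w1:{B}.
w0 ⊮ ¬¬B → (B ∨ ¬B): already at w0 itself, w0 ⊩ ¬¬B but w0 ⊮ B ∨ ¬B.
w0 ⊮ B ∨ ¬B: neither disjunct is forced at w0.
w0 lacks atom B, so w0 ⊮ B.
So the root w0 does not force the formula.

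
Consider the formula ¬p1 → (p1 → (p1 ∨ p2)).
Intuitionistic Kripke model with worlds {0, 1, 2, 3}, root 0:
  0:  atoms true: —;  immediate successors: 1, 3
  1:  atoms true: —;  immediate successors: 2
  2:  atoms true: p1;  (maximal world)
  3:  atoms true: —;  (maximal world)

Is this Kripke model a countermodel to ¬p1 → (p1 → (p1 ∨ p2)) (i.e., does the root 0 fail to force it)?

0 ⊩ ¬p1 → (p1 → (p1 ∨ p2)): every world accessible from 0 that forces ¬p1 (namely 3) also forces p1 → (p1 ∨ p2).
So the root 0 forces ¬p1 → (p1 → (p1 ∨ p2)); the model is not a countermodel.

No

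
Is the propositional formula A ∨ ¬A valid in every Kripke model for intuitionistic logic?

This is the law of excluded middle, which is not intuitionistically valid.
A Kripke countermodel: worlds 0, 1; order generated by 0 ≤ 1; atoms true at each world — 0:{}; 1:{A}.
0 ⊮ A ∨ ¬A: neither disjunct is forced at 0.
0 lacks atom A, so 0 ⊮ A.
So the root 0 does not force the formula.

No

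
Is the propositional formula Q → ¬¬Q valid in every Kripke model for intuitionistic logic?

This is double-negation introduction, which is intuitionistically derivable.
If a world forces Q then every accessible world forces Q (persistence), so none forces ¬Q; hence ¬¬Q.

Yes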